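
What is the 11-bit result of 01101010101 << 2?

Original: 01101010101 (decimal 853)
Shift left by 2 positions
Append 2 zeros on the right and drop the 2 high bits that overflow the 11-bit width
Result: 10101010100 (decimal 1364)
Equivalent: 853 << 2 = 853 × 2^2 = 3412, truncated to 11 bits = 1364



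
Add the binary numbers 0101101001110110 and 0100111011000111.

Add column by column from the right: bit + bit + carry-in; write the sum mod 2, carry 1 when the sum is 2 or 3.
carry:  1011110110001100
        0101101001110110
+       0100111011000111
------------------------
       01010100100111101
(the carry out of the leftmost column, 0, becomes the leading bit)
Decimal check:
  0101101001110110 = 16384 + 4096 + 2048 + 512 + 64 + 32 + 16 + 4 + 2 = 23158
  0100111011000111 = 16384 + 2048 + 1024 + 512 + 128 + 64 + 4 + 2 + 1 = 20167
  23158 + 20167 = 43325, and 01010100100111101 = 32768 + 8192 + 2048 + 256 + 32 + 16 + 8 + 4 + 1 = 43325 ✓



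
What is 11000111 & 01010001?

AND: 1 only when both bits are 1
  11000111
& 01010001
----------
  01000001
Decimal: 199 & 81 = 65



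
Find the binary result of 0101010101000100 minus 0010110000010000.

Method 1 - Direct subtraction (column by column from the right: bit − bit − borrow-in; if negative, add 2 and borrow 1 from the next column):
borrow: 0101000001100000
        0101010101000100
-       0010110000010000
------------------------
        0010100100110100

Method 2 - Add two's complement:
Two's complement of 0010110000010000: invert → 1101001111101111, add 1 → 1101001111110000
  0101010101000100
+ 1101001111110000
------------------
 10010100100110100  (end carry out of the top bit = 1)
Discarding the end carry: 0010100100110100
Decimal check:
  0101010101000100 = 16384 + 4096 + 1024 + 256 + 64 + 4 = 21828
  0010110000010000 = 8192 + 2048 + 1024 + 16 = 11280
  21828 - 11280 = 10548, and 0010100100110100 = 8192 + 2048 + 256 + 32 + 16 + 4 = 10548 ✓



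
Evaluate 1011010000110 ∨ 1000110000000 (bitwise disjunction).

OR: 1 when either bit is 1
  1011010000110
| 1000110000000
---------------
  1011110000110
Decimal: 5766 | 4480 = 6022



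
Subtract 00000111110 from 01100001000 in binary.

Method 1 - Direct subtraction (column by column from the right: bit − bit − borrow-in; if negative, add 2 and borrow 1 from the next column):
borrow: 00111111100
        01100001000
-       00000111110
-------------------
        01011001010

Method 2 - Add two's complement:
Two's complement of 00000111110: invert → 11111000001, add 1 → 11111000010
  01100001000
+ 11111000010
-------------
 101011001010  (end carry out of the top bit = 1)
Discarding the end carry: 01011001010
Decimal check:
  01100001000 = 512 + 256 + 8 = 776
  00000111110 = 32 + 16 + 8 + 4 + 2 = 62
  776 - 62 = 714, and 01011001010 = 512 + 128 + 64 + 8 + 2 = 714 ✓



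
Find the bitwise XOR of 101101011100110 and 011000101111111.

XOR: 1 when bits differ
  101101011100110
^ 011000101111111
-----------------
  110101110011001
Decimal: 23270 ^ 12671 = 27545



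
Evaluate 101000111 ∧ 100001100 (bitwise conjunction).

AND: 1 only when both bits are 1
  101000111
& 100001100
-----------
  100000100
Decimal: 327 & 268 = 260



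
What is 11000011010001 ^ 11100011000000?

XOR: 1 when bits differ
  11000011010001
^ 11100011000000
----------------
  00100000010001
Decimal: 12497 ^ 14528 = 2065



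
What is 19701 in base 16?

Using repeated division by 16 (digits 10–15 are A–F):
19701 ÷ 16 = 1231 remainder 5
1231 ÷ 16 = 76 remainder 15 (F)
76 ÷ 16 = 4 remainder 12 (C)
4 ÷ 16 = 0 remainder 4
Reading remainders bottom to top: 4CF5



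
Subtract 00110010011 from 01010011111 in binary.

Method 1 - Direct subtraction (column by column from the right: bit − bit − borrow-in; if negative, add 2 and borrow 1 from the next column):
borrow: 01000000000
        01010011111
-       00110010011
-------------------
        00100001100

Method 2 - Add two's complement:
Two's complement of 00110010011: invert → 11001101100, add 1 → 11001101101
  01010011111
+ 11001101101
-------------
 100100001100  (end carry out of the top bit = 1)
Discarding the end carry: 00100001100
Decimal check:
  01010011111 = 512 + 128 + 16 + 8 + 4 + 2 + 1 = 671
  00110010011 = 256 + 128 + 16 + 2 + 1 = 403
  671 - 403 = 268, and 00100001100 = 256 + 8 + 4 = 268 ✓



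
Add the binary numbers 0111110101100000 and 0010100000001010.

Add column by column from the right: bit + bit + carry-in; write the sum mod 2, carry 1 when the sum is 2 or 3.
carry:  1111000000000000
        0111110101100000
+       0010100000001010
------------------------
       01010010101101010
(the carry out of the leftmost column, 0, becomes the leading bit)
Decimal check:
  0111110101100000 = 16384 + 8192 + 4096 + 2048 + 1024 + 256 + 64 + 32 = 32096
  0010100000001010 = 8192 + 2048 + 8 + 2 = 10250
  32096 + 10250 = 42346, and 01010010101101010 = 32768 + 8192 + 1024 + 256 + 64 + 32 + 8 + 2 = 42346 ✓



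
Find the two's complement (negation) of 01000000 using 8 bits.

Original: 01000000
Step 1 - Invert all bits: 10111111
Step 2 - Add 1: 11000000
Verification: 01000000 + 11000000 = 100000000; discarding the end carry (carry out of the top bit) leaves the 8-bit value 00000000, as required for x + (-x)



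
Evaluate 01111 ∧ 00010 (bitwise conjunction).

AND: 1 only when both bits are 1
  01111
& 00010
-------
  00010
Decimal: 15 & 2 = 2



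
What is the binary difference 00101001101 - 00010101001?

Method 1 - Direct subtraction (column by column from the right: bit − bit − borrow-in; if negative, add 2 and borrow 1 from the next column):
borrow: 00101000000
        00101001101
-       00010101001
-------------------
        00010100100

Method 2 - Add two's complement:
Two's complement of 00010101001: invert → 11101010110, add 1 → 11101010111
  00101001101
+ 11101010111
-------------
 100010100100  (end carry out of the top bit = 1)
Discarding the end carry: 00010100100
Decimal check:
  00101001101 = 256 + 64 + 8 + 4 + 1 = 333
  00010101001 = 128 + 32 + 8 + 1 = 169
  333 - 169 = 164, and 00010100100 = 128 + 32 + 4 = 164 ✓



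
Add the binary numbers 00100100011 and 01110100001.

Add column by column from the right: bit + bit + carry-in; write the sum mod 2, carry 1 when the sum is 2 or 3.
carry:  11001000110
        00100100011
+       01110100001
-------------------
       010011000100
(the carry out of the leftmost column, 0, becomes the leading bit)
Decimal check:
  00100100011 = 256 + 32 + 2 + 1 = 291
  01110100001 = 512 + 256 + 128 + 32 + 1 = 929
  291 + 929 = 1220, and 010011000100 = 1024 + 128 + 64 + 4 = 1220 ✓



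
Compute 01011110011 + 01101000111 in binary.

Add column by column from the right: bit + bit + carry-in; write the sum mod 2, carry 1 when the sum is 2 or 3.
carry:  11110001110
        01011110011
+       01101000111
-------------------
       011000111010
(the carry out of the leftmost column, 0, becomes the leading bit)
Decimal check:
  01011110011 = 512 + 128 + 64 + 32 + 16 + 2 + 1 = 755
  01101000111 = 512 + 256 + 64 + 4 + 2 + 1 = 839
  755 + 839 = 1594, and 011000111010 = 1024 + 512 + 32 + 16 + 8 + 2 = 1594 ✓



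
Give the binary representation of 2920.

Using repeated division by 2:
2920 ÷ 2 = 1460 remainder 0
1460 ÷ 2 = 730 remainder 0
730 ÷ 2 = 365 remainder 0
365 ÷ 2 = 182 remainder 1
182 ÷ 2 = 91 remainder 0
91 ÷ 2 = 45 remainder 1
45 ÷ 2 = 22 remainder 1
22 ÷ 2 = 11 remainder 0
11 ÷ 2 = 5 remainder 1
5 ÷ 2 = 2 remainder 1
2 ÷ 2 = 1 remainder 0
1 ÷ 2 = 0 remainder 1
Reading remainders bottom to top: 101101101000



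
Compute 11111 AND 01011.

AND: 1 only when both bits are 1
  11111
& 01011
-------
  01011
Decimal: 31 & 11 = 11



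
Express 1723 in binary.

Using repeated division by 2:
1723 ÷ 2 = 861 remainder 1
861 ÷ 2 = 430 remainder 1
430 ÷ 2 = 215 remainder 0
215 ÷ 2 = 107 remainder 1
107 ÷ 2 = 53 remainder 1
53 ÷ 2 = 26 remainder 1
26 ÷ 2 = 13 remainder 0
13 ÷ 2 = 6 remainder 1
6 ÷ 2 = 3 remainder 0
3 ÷ 2 = 1 remainder 1
1 ÷ 2 = 0 remainder 1
Reading remainders bottom to top: 11010111011



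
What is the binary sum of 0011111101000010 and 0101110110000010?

Add column by column from the right: bit + bit + carry-in; write the sum mod 2, carry 1 when the sum is 2 or 3.
carry:  1111111000000100
        0011111101000010
+       0101110110000010
------------------------
       01001110011000100
(the carry out of the leftmost column, 0, becomes the leading bit)
Decimal check:
  0011111101000010 = 8192 + 4096 + 2048 + 1024 + 512 + 256 + 64 + 2 = 16194
  0101110110000010 = 16384 + 4096 + 2048 + 1024 + 256 + 128 + 2 = 23938
  16194 + 23938 = 40132, and 01001110011000100 = 32768 + 4096 + 2048 + 1024 + 128 + 64 + 4 = 40132 ✓



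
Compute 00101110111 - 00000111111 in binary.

Method 1 - Direct subtraction (column by column from the right: bit − bit − borrow-in; if negative, add 2 and borrow 1 from the next column):
borrow: 00001110000
        00101110111
-       00000111111
-------------------
        00100111000

Method 2 - Add two's complement:
Two's complement of 00000111111: invert → 11111000000, add 1 → 11111000001
  00101110111
+ 11111000001
-------------
 100100111000  (end carry out of the top bit = 1)
Discarding the end carry: 00100111000
Decimal check:
  00101110111 = 256 + 64 + 32 + 16 + 4 + 2 + 1 = 375
  00000111111 = 32 + 16 + 8 + 4 + 2 + 1 = 63
  375 - 63 = 312, and 00100111000 = 256 + 32 + 16 + 8 = 312 ✓



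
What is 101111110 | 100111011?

OR: 1 when either bit is 1
  101111110
| 100111011
-----------
  101111111
Decimal: 382 | 315 = 383



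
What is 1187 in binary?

Using repeated division by 2:
1187 ÷ 2 = 593 remainder 1
593 ÷ 2 = 296 remainder 1
296 ÷ 2 = 148 remainder 0
148 ÷ 2 = 74 remainder 0
74 ÷ 2 = 37 remainder 0
37 ÷ 2 = 18 remainder 1
18 ÷ 2 = 9 remainder 0
9 ÷ 2 = 4 remainder 1
4 ÷ 2 = 2 remainder 0
2 ÷ 2 = 1 remainder 0
1 ÷ 2 = 0 remainder 1
Reading remainders bottom to top: 10010100011



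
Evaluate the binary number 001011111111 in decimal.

Sum of powers of 2 for each 1-bit:
2^0 + 2^1 + 2^2 + 2^3 + 2^4 + 2^5 + 2^6 + 2^7 + 2^9
= 1 + 2 + 4 + 8 + 16 + 32 + 64 + 128 + 512
= 767



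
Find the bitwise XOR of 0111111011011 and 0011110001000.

XOR: 1 when bits differ
  0111111011011
^ 0011110001000
---------------
  0100001010011
Decimal: 4059 ^ 1928 = 2131



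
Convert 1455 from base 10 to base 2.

Using repeated division by 2:
1455 ÷ 2 = 727 remainder 1
727 ÷ 2 = 363 remainder 1
363 ÷ 2 = 181 remainder 1
181 ÷ 2 = 90 remainder 1
90 ÷ 2 = 45 remainder 0
45 ÷ 2 = 22 remainder 1
22 ÷ 2 = 11 remainder 0
11 ÷ 2 = 5 remainder 1
5 ÷ 2 = 2 remainder 1
2 ÷ 2 = 1 remainder 0
1 ÷ 2 = 0 remainder 1
Reading remainders bottom to top: 10110101111



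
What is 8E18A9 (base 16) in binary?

Convert each hex digit to 4 bits:
  8 = 1000
  E = 1110
  1 = 0001
  8 = 1000
  A = 1010
  9 = 1001
Concatenate: 100011100001100010101001



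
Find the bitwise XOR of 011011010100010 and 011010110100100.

XOR: 1 when bits differ
  011011010100010
^ 011010110100100
-----------------
  000001100000110
Decimal: 13986 ^ 13732 = 774



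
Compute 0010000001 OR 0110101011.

OR: 1 when either bit is 1
  0010000001
| 0110101011
------------
  0110101011
Decimal: 129 | 427 = 427



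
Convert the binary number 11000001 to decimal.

Sum of powers of 2 for each 1-bit:
2^0 + 2^6 + 2^7
= 1 + 64 + 128
= 193



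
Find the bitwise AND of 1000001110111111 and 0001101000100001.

AND: 1 only when both bits are 1
  1000001110111111
& 0001101000100001
------------------
  0000001000100001
Decimal: 33727 & 6689 = 545



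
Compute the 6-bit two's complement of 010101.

Original: 010101
Step 1 - Invert all bits: 101010
Step 2 - Add 1: 101011
Verification: 010101 + 101011 = 1000000; discarding the end carry (carry out of the top bit) leaves the 6-bit value 000000, as required for x + (-x)



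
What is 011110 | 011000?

OR: 1 when either bit is 1
  011110
| 011000
--------
  011110
Decimal: 30 | 24 = 30



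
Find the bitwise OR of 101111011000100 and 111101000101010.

OR: 1 when either bit is 1
  101111011000100
| 111101000101010
-----------------
  111111011101110
Decimal: 24260 | 31274 = 32494



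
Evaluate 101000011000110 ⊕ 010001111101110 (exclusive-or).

XOR: 1 when bits differ
  101000011000110
^ 010001111101110
-----------------
  111001100101000
Decimal: 20678 ^ 9198 = 29480



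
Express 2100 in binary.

Using repeated division by 2:
2100 ÷ 2 = 1050 remainder 0
1050 ÷ 2 = 525 remainder 0
525 ÷ 2 = 262 remainder 1
262 ÷ 2 = 131 remainder 0
131 ÷ 2 = 65 remainder 1
65 ÷ 2 = 32 remainder 1
32 ÷ 2 = 16 remainder 0
16 ÷ 2 = 8 remainder 0
8 ÷ 2 = 4 remainder 0
4 ÷ 2 = 2 remainder 0
2 ÷ 2 = 1 remainder 0
1 ÷ 2 = 0 remainder 1
Reading remainders bottom to top: 100000110100



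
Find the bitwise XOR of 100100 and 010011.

XOR: 1 when bits differ
  100100
^ 010011
--------
  110111
Decimal: 36 ^ 19 = 55



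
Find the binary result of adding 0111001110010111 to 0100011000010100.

Add column by column from the right: bit + bit + carry-in; write the sum mod 2, carry 1 when the sum is 2 or 3.
carry:  1000110000101000
        0111001110010111
+       0100011000010100
------------------------
       01011100110101011
(the carry out of the leftmost column, 0, becomes the leading bit)
Decimal check:
  0111001110010111 = 16384 + 8192 + 4096 + 512 + 256 + 128 + 16 + 4 + 2 + 1 = 29591
  0100011000010100 = 16384 + 1024 + 512 + 16 + 4 = 17940
  29591 + 17940 = 47531, and 01011100110101011 = 32768 + 8192 + 4096 + 2048 + 256 + 128 + 32 + 8 + 2 + 1 = 47531 ✓



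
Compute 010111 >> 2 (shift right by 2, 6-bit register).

Original: 010111 (decimal 23)
Shift right by 2 positions
Drop the 2 low bits; fill with zeros on the left
Result: 000101 (decimal 5)
Equivalent: 23 >> 2 = 23 ÷ 2^2 = 5



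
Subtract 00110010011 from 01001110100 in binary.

Method 1 - Direct subtraction (column by column from the right: bit − bit − borrow-in; if negative, add 2 and borrow 1 from the next column):
borrow: 01100000110
        01001110100
-       00110010011
-------------------
        00011100001

Method 2 - Add two's complement:
Two's complement of 00110010011: invert → 11001101100, add 1 → 11001101101
  01001110100
+ 11001101101
-------------
 100011100001  (end carry out of the top bit = 1)
Discarding the end carry: 00011100001
Decimal check:
  01001110100 = 512 + 64 + 32 + 16 + 4 = 628
  00110010011 = 256 + 128 + 16 + 2 + 1 = 403
  628 - 403 = 225, and 00011100001 = 128 + 64 + 32 + 1 = 225 ✓



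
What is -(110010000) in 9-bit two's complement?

Original (sign bit 1, negative): 110010000
Step 1 - Invert all bits: 001101111
Step 2 - Add 1: 001110000
Verification: 110010000 + 001110000 = 1000000000; discarding the end carry (carry out of the top bit) leaves the 9-bit value 000000000, as required for x + (-x)



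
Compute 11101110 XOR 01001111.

XOR: 1 when bits differ
  11101110
^ 01001111
----------
  10100001
Decimal: 238 ^ 79 = 161



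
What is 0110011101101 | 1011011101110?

OR: 1 when either bit is 1
  0110011101101
| 1011011101110
---------------
  1111011101111
Decimal: 3309 | 5870 = 7919



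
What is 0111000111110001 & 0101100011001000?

AND: 1 only when both bits are 1
  0111000111110001
& 0101100011001000
------------------
  0101000011000000
Decimal: 29169 & 22728 = 20672



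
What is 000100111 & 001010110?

AND: 1 only when both bits are 1
  000100111
& 001010110
-----------
  000000110
Decimal: 39 & 86 = 6



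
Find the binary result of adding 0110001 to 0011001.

Add column by column from the right: bit + bit + carry-in; write the sum mod 2, carry 1 when the sum is 2 or 3.
carry:  1100010
        0110001
+       0011001
---------------
       01001010
(the carry out of the leftmost column, 0, becomes the leading bit)
Decimal check:
  0110001 = 32 + 16 + 1 = 49
  0011001 = 16 + 8 + 1 = 25
  49 + 25 = 74, and 01001010 = 64 + 8 + 2 = 74 ✓



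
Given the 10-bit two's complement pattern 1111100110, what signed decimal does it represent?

Binary: 1111100110
Sign bit: 1 (negative)
Invert: 0000011001
Add 1:  0000011010
Magnitude: 0000011010 = 16 + 8 + 2 = 26
Value: -26



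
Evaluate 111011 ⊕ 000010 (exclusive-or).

XOR: 1 when bits differ
  111011
^ 000010
--------
  111001
Decimal: 59 ^ 2 = 57



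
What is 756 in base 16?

Using repeated division by 16 (digits 10–15 are A–F):
756 ÷ 16 = 47 remainder 4
47 ÷ 16 = 2 remainder 15 (F)
2 ÷ 16 = 0 remainder 2
Reading remainders bottom to top: 2F4



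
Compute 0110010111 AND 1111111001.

AND: 1 only when both bits are 1
  0110010111
& 1111111001
------------
  0110010001
Decimal: 407 & 1017 = 401



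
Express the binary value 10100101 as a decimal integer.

Sum of powers of 2 for each 1-bit:
2^0 + 2^2 + 2^5 + 2^7
= 1 + 4 + 32 + 128
= 165



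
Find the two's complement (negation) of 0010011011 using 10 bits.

Original: 0010011011
Step 1 - Invert all bits: 1101100100
Step 2 - Add 1: 1101100101
Verification: 0010011011 + 1101100101 = 10000000000; discarding the end carry (carry out of the top bit) leaves the 10-bit value 0000000000, as required for x + (-x)



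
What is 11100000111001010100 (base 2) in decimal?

Sum of powers of 2 for each 1-bit:
2^2 + 2^4 + 2^6 + 2^9 + 2^10 + 2^11 + 2^17 + 2^18 + 2^19
= 4 + 16 + 64 + 512 + 1024 + 2048 + 131072 + 262144 + 524288
= 921172



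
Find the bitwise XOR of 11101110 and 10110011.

XOR: 1 when bits differ
  11101110
^ 10110011
----------
  01011101
Decimal: 238 ^ 179 = 93



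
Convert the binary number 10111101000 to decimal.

Sum of powers of 2 for each 1-bit:
2^3 + 2^5 + 2^6 + 2^7 + 2^8 + 2^10
= 8 + 32 + 64 + 128 + 256 + 1024
= 1512



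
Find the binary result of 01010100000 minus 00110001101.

Method 1 - Direct subtraction (column by column from the right: bit − bit − borrow-in; if negative, add 2 and borrow 1 from the next column):
borrow: 01000111110
        01010100000
-       00110001101
-------------------
        00100010011

Method 2 - Add two's complement:
Two's complement of 00110001101: invert → 11001110010, add 1 → 11001110011
  01010100000
+ 11001110011
-------------
 100100010011  (end carry out of the top bit = 1)
Discarding the end carry: 00100010011
Decimal check:
  01010100000 = 512 + 128 + 32 = 672
  00110001101 = 256 + 128 + 8 + 4 + 1 = 397
  672 - 397 = 275, and 00100010011 = 256 + 16 + 2 + 1 = 275 ✓



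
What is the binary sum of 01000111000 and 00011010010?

Add column by column from the right: bit + bit + carry-in; write the sum mod 2, carry 1 when the sum is 2 or 3.
carry:  00111100000
        01000111000
+       00011010010
-------------------
       001100001010
(the carry out of the leftmost column, 0, becomes the leading bit)
Decimal check:
  01000111000 = 512 + 32 + 16 + 8 = 568
  00011010010 = 128 + 64 + 16 + 2 = 210
  568 + 210 = 778, and 001100001010 = 512 + 256 + 8 + 2 = 778 ✓



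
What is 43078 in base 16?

Using repeated division by 16 (digits 10–15 are A–F):
43078 ÷ 16 = 2692 remainder 6
2692 ÷ 16 = 168 remainder 4
168 ÷ 16 = 10 remainder 8
10 ÷ 16 = 0 remainder 10 (A)
Reading remainders bottom to top: A846



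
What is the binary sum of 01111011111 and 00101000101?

Add column by column from the right: bit + bit + carry-in; write the sum mod 2, carry 1 when the sum is 2 or 3.
carry:  11110111110
        01111011111
+       00101000101
-------------------
       010100100100
(the carry out of the leftmost column, 0, becomes the leading bit)
Decimal check:
  01111011111 = 512 + 256 + 128 + 64 + 16 + 8 + 4 + 2 + 1 = 991
  00101000101 = 256 + 64 + 4 + 1 = 325
  991 + 325 = 1316, and 010100100100 = 1024 + 256 + 32 + 4 = 1316 ✓



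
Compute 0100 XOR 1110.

XOR: 1 when bits differ
  0100
^ 1110
------
  1010
Decimal: 4 ^ 14 = 10



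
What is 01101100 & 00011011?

AND: 1 only when both bits are 1
  01101100
& 00011011
----------
  00001000
Decimal: 108 & 27 = 8



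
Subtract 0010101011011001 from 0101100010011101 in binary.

Method 1 - Direct subtraction (column by column from the right: bit − bit − borrow-in; if negative, add 2 and borrow 1 from the next column):
borrow: 0101111110000000
        0101100010011101
-       0010101011011001
------------------------
        0010110111000100

Method 2 - Add two's complement:
Two's complement of 0010101011011001: invert → 1101010100100110, add 1 → 1101010100100111
  0101100010011101
+ 1101010100100111
------------------
 10010110111000100  (end carry out of the top bit = 1)
Discarding the end carry: 0010110111000100
Decimal check:
  0101100010011101 = 16384 + 4096 + 2048 + 128 + 16 + 8 + 4 + 1 = 22685
  0010101011011001 = 8192 + 2048 + 512 + 128 + 64 + 16 + 8 + 1 = 10969
  22685 - 10969 = 11716, and 0010110111000100 = 8192 + 2048 + 1024 + 256 + 128 + 64 + 4 = 11716 ✓



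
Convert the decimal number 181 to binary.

Using repeated division by 2:
181 ÷ 2 = 90 remainder 1
90 ÷ 2 = 45 remainder 0
45 ÷ 2 = 22 remainder 1
22 ÷ 2 = 11 remainder 0
11 ÷ 2 = 5 remainder 1
5 ÷ 2 = 2 remainder 1
2 ÷ 2 = 1 remainder 0
1 ÷ 2 = 0 remainder 1
Reading remainders bottom to top: 10110101



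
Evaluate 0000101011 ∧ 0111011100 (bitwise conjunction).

AND: 1 only when both bits are 1
  0000101011
& 0111011100
------------
  0000001000
Decimal: 43 & 476 = 8



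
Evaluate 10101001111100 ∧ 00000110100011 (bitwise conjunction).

AND: 1 only when both bits are 1
  10101001111100
& 00000110100011
----------------
  00000000100000
Decimal: 10876 & 419 = 32



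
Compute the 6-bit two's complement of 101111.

Original (sign bit 1, negative): 101111
Step 1 - Invert all bits: 010000
Step 2 - Add 1: 010001
Verification: 101111 + 010001 = 1000000; discarding the end carry (carry out of the top bit) leaves the 6-bit value 000000, as required for x + (-x)



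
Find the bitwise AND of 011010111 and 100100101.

AND: 1 only when both bits are 1
  011010111
& 100100101
-----------
  000000101
Decimal: 215 & 293 = 5



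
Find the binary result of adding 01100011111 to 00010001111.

Add column by column from the right: bit + bit + carry-in; write the sum mod 2, carry 1 when the sum is 2 or 3.
carry:  00000111110
        01100011111
+       00010001111
-------------------
       001110101110
(the carry out of the leftmost column, 0, becomes the leading bit)
Decimal check:
  01100011111 = 512 + 256 + 16 + 8 + 4 + 2 + 1 = 799
  00010001111 = 128 + 8 + 4 + 2 + 1 = 143
  799 + 143 = 942, and 001110101110 = 512 + 256 + 128 + 32 + 8 + 4 + 2 = 942 ✓



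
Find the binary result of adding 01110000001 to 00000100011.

Add column by column from the right: bit + bit + carry-in; write the sum mod 2, carry 1 when the sum is 2 or 3.
carry:  00000000110
        01110000001
+       00000100011
-------------------
       001110100100
(the carry out of the leftmost column, 0, becomes the leading bit)
Decimal check:
  01110000001 = 512 + 256 + 128 + 1 = 897
  00000100011 = 32 + 2 + 1 = 35
  897 + 35 = 932, and 001110100100 = 512 + 256 + 128 + 32 + 4 = 932 ✓



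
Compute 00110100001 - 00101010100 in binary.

Method 1 - Direct subtraction (column by column from the right: bit − bit − borrow-in; if negative, add 2 and borrow 1 from the next column):
borrow: 00010111000
        00110100001
-       00101010100
-------------------
        00001001101

Method 2 - Add two's complement:
Two's complement of 00101010100: invert → 11010101011, add 1 → 11010101100
  00110100001
+ 11010101100
-------------
 100001001101  (end carry out of the top bit = 1)
Discarding the end carry: 00001001101
Decimal check:
  00110100001 = 256 + 128 + 32 + 1 = 417
  00101010100 = 256 + 64 + 16 + 4 = 340
  417 - 340 = 77, and 00001001101 = 64 + 8 + 4 + 1 = 77 ✓



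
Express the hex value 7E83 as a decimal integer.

Expand by place value (powers of 16):
Digit values: E = 14
7E83 = 7 × 16^3 + 14 × 16^2 + 8 × 16^1 + 3 × 16^0
= 7 × 4096 + 14 × 256 + 8 × 16 + 3 × 1
= 28672 + 3584 + 128 + 3
= 32387



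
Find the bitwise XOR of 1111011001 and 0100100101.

XOR: 1 when bits differ
  1111011001
^ 0100100101
------------
  1011111100
Decimal: 985 ^ 293 = 764



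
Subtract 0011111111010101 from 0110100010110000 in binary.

Method 1 - Direct subtraction (column by column from the right: bit − bit − borrow-in; if negative, add 2 and borrow 1 from the next column):
borrow: 0111111110111110
        0110100010110000
-       0011111111010101
------------------------
        0010100011011011

Method 2 - Add two's complement:
Two's complement of 0011111111010101: invert → 1100000000101010, add 1 → 1100000000101011
  0110100010110000
+ 1100000000101011
------------------
 10010100011011011  (end carry out of the top bit = 1)
Discarding the end carry: 0010100011011011
Decimal check:
  0110100010110000 = 16384 + 8192 + 2048 + 128 + 32 + 16 = 26800
  0011111111010101 = 8192 + 4096 + 2048 + 1024 + 512 + 256 + 128 + 64 + 16 + 4 + 1 = 16341
  26800 - 16341 = 10459, and 0010100011011011 = 8192 + 2048 + 128 + 64 + 16 + 8 + 2 + 1 = 10459 ✓



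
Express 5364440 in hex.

Using repeated division by 16 (digits 10–15 are A–F):
5364440 ÷ 16 = 335277 remainder 8
335277 ÷ 16 = 20954 remainder 13 (D)
20954 ÷ 16 = 1309 remainder 10 (A)
1309 ÷ 16 = 81 remainder 13 (D)
81 ÷ 16 = 5 remainder 1
5 ÷ 16 = 0 remainder 5
Reading remainders bottom to top: 51DAD8



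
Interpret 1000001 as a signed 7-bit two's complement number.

Binary: 1000001
Sign bit: 1 (negative)
Invert: 0111110
Add 1:  0111111
Magnitude: 0111111 = 32 + 16 + 8 + 4 + 2 + 1 = 63
Value: -63



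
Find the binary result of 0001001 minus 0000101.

Method 1 - Direct subtraction (column by column from the right: bit − bit − borrow-in; if negative, add 2 and borrow 1 from the next column):
borrow: 0001000
        0001001
-       0000101
---------------
        0000100

Method 2 - Add two's complement:
Two's complement of 0000101: invert → 1111010, add 1 → 1111011
  0001001
+ 1111011
---------
 10000100  (end carry out of the top bit = 1)
Discarding the end carry: 0000100
Decimal check:
  0001001 = 8 + 1 = 9
  0000101 = 4 + 1 = 5
  9 - 5 = 4, and 0000100 = 4 ✓



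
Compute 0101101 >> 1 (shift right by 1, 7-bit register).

Original: 0101101 (decimal 45)
Shift right by 1 position
Drop the 1 low bit; fill with zero on the left
Result: 0010110 (decimal 22)
Equivalent: 45 >> 1 = 45 ÷ 2^1 = 22



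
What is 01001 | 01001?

OR: 1 when either bit is 1
  01001
| 01001
-------
  01001
Decimal: 9 | 9 = 9



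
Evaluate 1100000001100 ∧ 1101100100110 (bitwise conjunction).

AND: 1 only when both bits are 1
  1100000001100
& 1101100100110
---------------
  1100000000100
Decimal: 6156 & 6950 = 6148



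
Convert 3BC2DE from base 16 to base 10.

Expand by place value (powers of 16):
Digit values: B = 11, C = 12, D = 13, E = 14
3BC2DE = 3 × 16^5 + 11 × 16^4 + 12 × 16^3 + 2 × 16^2 + 13 × 16^1 + 14 × 16^0
= 3 × 1048576 + 11 × 65536 + 12 × 4096 + 2 × 256 + 13 × 16 + 14 × 1
= 3145728 + 720896 + 49152 + 512 + 208 + 14
= 3916510



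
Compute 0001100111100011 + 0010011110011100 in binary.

Add column by column from the right: bit + bit + carry-in; write the sum mod 2, carry 1 when the sum is 2 or 3.
carry:  0111111100000000
        0001100111100011
+       0010011110011100
------------------------
       00100000101111111
(the carry out of the leftmost column, 0, becomes the leading bit)
Decimal check:
  0001100111100011 = 4096 + 2048 + 256 + 128 + 64 + 32 + 2 + 1 = 6627
  0010011110011100 = 8192 + 1024 + 512 + 256 + 128 + 16 + 8 + 4 = 10140
  6627 + 10140 = 16767, and 00100000101111111 = 16384 + 256 + 64 + 32 + 16 + 8 + 4 + 2 + 1 = 16767 ✓



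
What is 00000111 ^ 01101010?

XOR: 1 when bits differ
  00000111
^ 01101010
----------
  01101101
Decimal: 7 ^ 106 = 109



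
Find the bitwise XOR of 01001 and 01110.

XOR: 1 when bits differ
  01001
^ 01110
-------
  00111
Decimal: 9 ^ 14 = 7



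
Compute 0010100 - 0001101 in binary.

Method 1 - Direct subtraction (column by column from the right: bit − bit − borrow-in; if negative, add 2 and borrow 1 from the next column):
borrow: 0011110
        0010100
-       0001101
---------------
        0000111

Method 2 - Add two's complement:
Two's complement of 0001101: invert → 1110010, add 1 → 1110011
  0010100
+ 1110011
---------
 10000111  (end carry out of the top bit = 1)
Discarding the end carry: 0000111
Decimal check:
  0010100 = 16 + 4 = 20
  0001101 = 8 + 4 + 1 = 13
  20 - 13 = 7, and 0000111 = 4 + 2 + 1 = 7 ✓



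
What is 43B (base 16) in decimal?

Expand by place value (powers of 16):
Digit values: B = 11
43B = 4 × 16^2 + 3 × 16^1 + 11 × 16^0
= 4 × 256 + 3 × 16 + 11 × 1
= 1024 + 48 + 11
= 1083



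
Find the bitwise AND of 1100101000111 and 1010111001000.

AND: 1 only when both bits are 1
  1100101000111
& 1010111001000
---------------
  1000101000000
Decimal: 6471 & 5576 = 4416



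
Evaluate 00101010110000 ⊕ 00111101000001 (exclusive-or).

XOR: 1 when bits differ
  00101010110000
^ 00111101000001
----------------
  00010111110001
Decimal: 2736 ^ 3905 = 1521



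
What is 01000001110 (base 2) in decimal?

Sum of powers of 2 for each 1-bit:
2^1 + 2^2 + 2^3 + 2^9
= 2 + 4 + 8 + 512
= 526



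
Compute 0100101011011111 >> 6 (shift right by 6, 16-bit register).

Original: 0100101011011111 (decimal 19167)
Shift right by 6 positions
Drop the 6 low bits; fill with zeros on the left
Result: 0000000100101011 (decimal 299)
Equivalent: 19167 >> 6 = 19167 ÷ 2^6 = 299



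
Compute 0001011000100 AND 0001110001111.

AND: 1 only when both bits are 1
  0001011000100
& 0001110001111
---------------
  0001010000100
Decimal: 708 & 911 = 644



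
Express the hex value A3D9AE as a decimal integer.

Expand by place value (powers of 16):
Digit values: A = 10, D = 13, E = 14
A3D9AE = 10 × 16^5 + 3 × 16^4 + 13 × 16^3 + 9 × 16^2 + 10 × 16^1 + 14 × 16^0
= 10 × 1048576 + 3 × 65536 + 13 × 4096 + 9 × 256 + 10 × 16 + 14 × 1
= 10485760 + 196608 + 53248 + 2304 + 160 + 14
= 10738094



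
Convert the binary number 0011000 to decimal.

Sum of powers of 2 for each 1-bit:
2^3 + 2^4
= 8 + 16
= 24



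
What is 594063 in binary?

Using repeated division by 2:
594063 ÷ 2 = 297031 remainder 1
297031 ÷ 2 = 148515 remainder 1
148515 ÷ 2 = 74257 remainder 1
74257 ÷ 2 = 37128 remainder 1
37128 ÷ 2 = 18564 remainder 0
18564 ÷ 2 = 9282 remainder 0
9282 ÷ 2 = 4641 remainder 0
4641 ÷ 2 = 2320 remainder 1
2320 ÷ 2 = 1160 remainder 0
1160 ÷ 2 = 580 remainder 0
580 ÷ 2 = 290 remainder 0
290 ÷ 2 = 145 remainder 0
145 ÷ 2 = 72 remainder 1
72 ÷ 2 = 36 remainder 0
36 ÷ 2 = 18 remainder 0
18 ÷ 2 = 9 remainder 0
9 ÷ 2 = 4 remainder 1
4 ÷ 2 = 2 remainder 0
2 ÷ 2 = 1 remainder 0
1 ÷ 2 = 0 remainder 1
Reading remainders bottom to top: 10010001000010001111



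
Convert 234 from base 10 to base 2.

Using repeated division by 2:
234 ÷ 2 = 117 remainder 0
117 ÷ 2 = 58 remainder 1
58 ÷ 2 = 29 remainder 0
29 ÷ 2 = 14 remainder 1
14 ÷ 2 = 7 remainder 0
7 ÷ 2 = 3 remainder 1
3 ÷ 2 = 1 remainder 1
1 ÷ 2 = 0 remainder 1
Reading remainders bottom to top: 11101010



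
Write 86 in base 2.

Using repeated division by 2:
86 ÷ 2 = 43 remainder 0
43 ÷ 2 = 21 remainder 1
21 ÷ 2 = 10 remainder 1
10 ÷ 2 = 5 remainder 0
5 ÷ 2 = 2 remainder 1
2 ÷ 2 = 1 remainder 0
1 ÷ 2 = 0 remainder 1
Reading remainders bottom to top: 1010110



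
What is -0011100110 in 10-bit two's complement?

Original: 0011100110
Step 1 - Invert all bits: 1100011001
Step 2 - Add 1: 1100011010
Verification: 0011100110 + 1100011010 = 10000000000; discarding the end carry (carry out of the top bit) leaves the 10-bit value 0000000000, as required for x + (-x)



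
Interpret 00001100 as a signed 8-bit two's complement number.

Binary: 00001100
Sign bit: 0 (non-negative)
Read directly as an unsigned value:
00001100 = 8 + 4 = 12
Value: 12



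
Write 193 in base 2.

Using repeated division by 2:
193 ÷ 2 = 96 remainder 1
96 ÷ 2 = 48 remainder 0
48 ÷ 2 = 24 remainder 0
24 ÷ 2 = 12 remainder 0
12 ÷ 2 = 6 remainder 0
6 ÷ 2 = 3 remainder 0
3 ÷ 2 = 1 remainder 1
1 ÷ 2 = 0 remainder 1
Reading remainders bottom to top: 11000001



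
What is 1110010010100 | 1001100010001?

OR: 1 when either bit is 1
  1110010010100
| 1001100010001
---------------
  1111110010101
Decimal: 7316 | 4881 = 8085



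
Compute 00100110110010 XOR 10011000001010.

XOR: 1 when bits differ
  00100110110010
^ 10011000001010
----------------
  10111110111000
Decimal: 2482 ^ 9738 = 12216



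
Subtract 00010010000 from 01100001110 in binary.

Method 1 - Direct subtraction (column by column from the right: bit − bit − borrow-in; if negative, add 2 and borrow 1 from the next column):
borrow: 00111100000
        01100001110
-       00010010000
-------------------
        01001111110

Method 2 - Add two's complement:
Two's complement of 00010010000: invert → 11101101111, add 1 → 11101110000
  01100001110
+ 11101110000
-------------
 101001111110  (end carry out of the top bit = 1)
Discarding the end carry: 01001111110
Decimal check:
  01100001110 = 512 + 256 + 8 + 4 + 2 = 782
  00010010000 = 128 + 16 = 144
  782 - 144 = 638, and 01001111110 = 512 + 64 + 32 + 16 + 8 + 4 + 2 = 638 ✓



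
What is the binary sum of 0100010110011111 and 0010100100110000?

Add column by column from the right: bit + bit + carry-in; write the sum mod 2, carry 1 when the sum is 2 or 3.
carry:  0000001001100000
        0100010110011111
+       0010100100110000
------------------------
       00110111011001111
(the carry out of the leftmost column, 0, becomes the leading bit)
Decimal check:
  0100010110011111 = 16384 + 1024 + 256 + 128 + 16 + 8 + 4 + 2 + 1 = 17823
  0010100100110000 = 8192 + 2048 + 256 + 32 + 16 = 10544
  17823 + 10544 = 28367, and 00110111011001111 = 16384 + 8192 + 2048 + 1024 + 512 + 128 + 64 + 8 + 4 + 2 + 1 = 28367 ✓



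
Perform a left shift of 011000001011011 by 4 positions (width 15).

Original: 011000001011011 (decimal 12379)
Shift left by 4 positions
Append 4 zeros on the right and drop the 4 high bits that overflow the 15-bit width
Result: 000010110110000 (decimal 1456)
Equivalent: 12379 << 4 = 12379 × 2^4 = 198064, truncated to 15 bits = 1456



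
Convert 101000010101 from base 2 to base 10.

Sum of powers of 2 for each 1-bit:
2^0 + 2^2 + 2^4 + 2^9 + 2^11
= 1 + 4 + 16 + 512 + 2048
= 2581



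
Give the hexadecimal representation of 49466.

Using repeated division by 16 (digits 10–15 are A–F):
49466 ÷ 16 = 3091 remainder 10 (A)
3091 ÷ 16 = 193 remainder 3
193 ÷ 16 = 12 remainder 1
12 ÷ 16 = 0 remainder 12 (C)
Reading remainders bottom to top: C13A



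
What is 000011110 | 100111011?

OR: 1 when either bit is 1
  000011110
| 100111011
-----------
  100111111
Decimal: 30 | 315 = 319



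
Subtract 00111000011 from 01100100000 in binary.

Method 1 - Direct subtraction (column by column from the right: bit − bit − borrow-in; if negative, add 2 and borrow 1 from the next column):
borrow: 01110111110
        01100100000
-       00111000011
-------------------
        00101011101

Method 2 - Add two's complement:
Two's complement of 00111000011: invert → 11000111100, add 1 → 11000111101
  01100100000
+ 11000111101
-------------
 100101011101  (end carry out of the top bit = 1)
Discarding the end carry: 00101011101
Decimal check:
  01100100000 = 512 + 256 + 32 = 800
  00111000011 = 256 + 128 + 64 + 2 + 1 = 451
  800 - 451 = 349, and 00101011101 = 256 + 64 + 16 + 8 + 4 + 1 = 349 ✓



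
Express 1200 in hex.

Using repeated division by 16 (digits 10–15 are A–F):
1200 ÷ 16 = 75 remainder 0
75 ÷ 16 = 4 remainder 11 (B)
4 ÷ 16 = 0 remainder 4
Reading remainders bottom to top: 4B0



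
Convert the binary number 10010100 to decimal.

Sum of powers of 2 for each 1-bit:
2^2 + 2^4 + 2^7
= 4 + 16 + 128
= 148



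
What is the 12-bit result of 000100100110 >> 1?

Original: 000100100110 (decimal 294)
Shift right by 1 position
Drop the 1 low bit; fill with zero on the left
Result: 000010010011 (decimal 147)
Equivalent: 294 >> 1 = 294 ÷ 2^1 = 147



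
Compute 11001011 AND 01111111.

AND: 1 only when both bits are 1
  11001011
& 01111111
----------
  01001011
Decimal: 203 & 127 = 75



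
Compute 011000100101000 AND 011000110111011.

AND: 1 only when both bits are 1
  011000100101000
& 011000110111011
-----------------
  011000100101000
Decimal: 12584 & 12731 = 12584



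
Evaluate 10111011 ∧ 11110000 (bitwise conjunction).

AND: 1 only when both bits are 1
  10111011
& 11110000
----------
  10110000
Decimal: 187 & 240 = 176



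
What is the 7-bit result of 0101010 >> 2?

Original: 0101010 (decimal 42)
Shift right by 2 positions
Drop the 2 low bits; fill with zeros on the left
Result: 0001010 (decimal 10)
Equivalent: 42 >> 2 = 42 ÷ 2^2 = 10



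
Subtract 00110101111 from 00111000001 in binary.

Method 1 - Direct subtraction (column by column from the right: bit − bit − borrow-in; if negative, add 2 and borrow 1 from the next column):
borrow: 00001111100
        00111000001
-       00110101111
-------------------
        00000010010

Method 2 - Add two's complement:
Two's complement of 00110101111: invert → 11001010000, add 1 → 11001010001
  00111000001
+ 11001010001
-------------
 100000010010  (end carry out of the top bit = 1)
Discarding the end carry: 00000010010
Decimal check:
  00111000001 = 256 + 128 + 64 + 1 = 449
  00110101111 = 256 + 128 + 32 + 8 + 4 + 2 + 1 = 431
  449 - 431 = 18, and 00000010010 = 16 + 2 = 18 ✓



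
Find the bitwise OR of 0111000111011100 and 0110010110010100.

OR: 1 when either bit is 1
  0111000111011100
| 0110010110010100
------------------
  0111010111011100
Decimal: 29148 | 26004 = 30172



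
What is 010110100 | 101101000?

OR: 1 when either bit is 1
  010110100
| 101101000
-----------
  111111100
Decimal: 180 | 360 = 508



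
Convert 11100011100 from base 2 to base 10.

Sum of powers of 2 for each 1-bit:
2^2 + 2^3 + 2^4 + 2^8 + 2^9 + 2^10
= 4 + 8 + 16 + 256 + 512 + 1024
= 1820



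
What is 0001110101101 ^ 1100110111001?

XOR: 1 when bits differ
  0001110101101
^ 1100110111001
---------------
  1101000010100
Decimal: 941 ^ 6585 = 6676



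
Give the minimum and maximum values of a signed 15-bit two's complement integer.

For 15-bit two's complement:
Minimum: -2^14 = -16384
Maximum: 2^14 - 1 = 16383



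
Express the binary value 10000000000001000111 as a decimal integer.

Sum of powers of 2 for each 1-bit:
2^0 + 2^1 + 2^2 + 2^6 + 2^19
= 1 + 2 + 4 + 64 + 524288
= 524359



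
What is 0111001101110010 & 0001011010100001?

AND: 1 only when both bits are 1
  0111001101110010
& 0001011010100001
------------------
  0001001000100000
Decimal: 29554 & 5793 = 4640



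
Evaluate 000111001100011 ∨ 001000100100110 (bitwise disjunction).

OR: 1 when either bit is 1
  000111001100011
| 001000100100110
-----------------
  001111101100111
Decimal: 3683 | 4390 = 8039



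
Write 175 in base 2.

Using repeated division by 2:
175 ÷ 2 = 87 remainder 1
87 ÷ 2 = 43 remainder 1
43 ÷ 2 = 21 remainder 1
21 ÷ 2 = 10 remainder 1
10 ÷ 2 = 5 remainder 0
5 ÷ 2 = 2 remainder 1
2 ÷ 2 = 1 remainder 0
1 ÷ 2 = 0 remainder 1
Reading remainders bottom to top: 10101111



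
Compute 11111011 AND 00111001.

AND: 1 only when both bits are 1
  11111011
& 00111001
----------
  00111001
Decimal: 251 & 57 = 57



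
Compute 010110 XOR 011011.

XOR: 1 when bits differ
  010110
^ 011011
--------
  001101
Decimal: 22 ^ 27 = 13



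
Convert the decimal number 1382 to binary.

Using repeated division by 2:
1382 ÷ 2 = 691 remainder 0
691 ÷ 2 = 345 remainder 1
345 ÷ 2 = 172 remainder 1
172 ÷ 2 = 86 remainder 0
86 ÷ 2 = 43 remainder 0
43 ÷ 2 = 21 remainder 1
21 ÷ 2 = 10 remainder 1
10 ÷ 2 = 5 remainder 0
5 ÷ 2 = 2 remainder 1
2 ÷ 2 = 1 remainder 0
1 ÷ 2 = 0 remainder 1
Reading remainders bottom to top: 10101100110

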